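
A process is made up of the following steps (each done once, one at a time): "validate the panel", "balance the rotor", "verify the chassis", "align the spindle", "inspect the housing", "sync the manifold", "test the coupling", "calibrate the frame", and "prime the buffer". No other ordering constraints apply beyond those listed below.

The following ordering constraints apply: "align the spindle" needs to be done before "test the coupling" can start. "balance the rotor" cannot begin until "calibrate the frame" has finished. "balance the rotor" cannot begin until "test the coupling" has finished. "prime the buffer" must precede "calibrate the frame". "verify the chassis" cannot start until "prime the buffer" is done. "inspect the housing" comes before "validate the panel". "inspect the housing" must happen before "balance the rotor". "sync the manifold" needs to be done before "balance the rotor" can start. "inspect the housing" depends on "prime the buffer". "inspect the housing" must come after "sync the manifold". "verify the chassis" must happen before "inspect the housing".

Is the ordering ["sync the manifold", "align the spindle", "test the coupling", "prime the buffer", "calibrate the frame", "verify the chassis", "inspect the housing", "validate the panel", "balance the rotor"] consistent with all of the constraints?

Checking each listed constraint against this order: for instance, "sync the manifold" is in position 1 and "balance the rotor" in position 9, so that constraint holds — and the remaining constraints check out the same way.

Yes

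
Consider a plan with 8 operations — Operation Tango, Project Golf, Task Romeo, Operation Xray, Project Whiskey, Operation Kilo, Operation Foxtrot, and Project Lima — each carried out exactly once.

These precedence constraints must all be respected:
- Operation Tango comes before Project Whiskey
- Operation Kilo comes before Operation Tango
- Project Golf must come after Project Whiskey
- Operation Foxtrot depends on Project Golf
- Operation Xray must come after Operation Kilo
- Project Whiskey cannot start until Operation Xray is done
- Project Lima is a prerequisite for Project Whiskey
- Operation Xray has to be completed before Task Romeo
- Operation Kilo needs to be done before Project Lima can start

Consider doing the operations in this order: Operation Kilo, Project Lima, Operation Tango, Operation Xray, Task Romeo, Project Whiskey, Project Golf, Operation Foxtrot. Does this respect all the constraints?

Yes

Checking each listed constraint against this order: for instance, Project Lima is in position 2 and Project Whiskey in position 6, so that constraint holds — and the remaining constraints check out the same way.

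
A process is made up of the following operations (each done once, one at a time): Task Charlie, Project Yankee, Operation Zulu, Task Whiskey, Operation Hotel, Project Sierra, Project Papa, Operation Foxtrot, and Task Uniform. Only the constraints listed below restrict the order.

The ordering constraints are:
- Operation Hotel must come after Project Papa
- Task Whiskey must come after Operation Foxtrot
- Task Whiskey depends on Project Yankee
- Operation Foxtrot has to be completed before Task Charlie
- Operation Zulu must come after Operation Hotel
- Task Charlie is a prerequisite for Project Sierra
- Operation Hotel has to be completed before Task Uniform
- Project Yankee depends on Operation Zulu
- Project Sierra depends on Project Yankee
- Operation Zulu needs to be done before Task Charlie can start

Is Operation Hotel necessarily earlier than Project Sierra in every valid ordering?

There is a constraint chain Operation Hotel → Operation Zulu → Task Charlie → Project Sierra.
That forces Operation Hotel before Project Sierra in every valid schedule.

Yes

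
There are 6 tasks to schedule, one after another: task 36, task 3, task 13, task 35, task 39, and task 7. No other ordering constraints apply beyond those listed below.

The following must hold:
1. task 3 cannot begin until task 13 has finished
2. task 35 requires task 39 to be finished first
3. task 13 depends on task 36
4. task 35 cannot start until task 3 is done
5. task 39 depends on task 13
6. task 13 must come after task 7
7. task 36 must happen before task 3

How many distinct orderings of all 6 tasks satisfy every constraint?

The tasks with no prerequisites are task 36, task 7; any of them can be placed first.
Enumerating by repeatedly choosing an available task (one whose prerequisites are all placed) gives 4 distinct complete orderings.

4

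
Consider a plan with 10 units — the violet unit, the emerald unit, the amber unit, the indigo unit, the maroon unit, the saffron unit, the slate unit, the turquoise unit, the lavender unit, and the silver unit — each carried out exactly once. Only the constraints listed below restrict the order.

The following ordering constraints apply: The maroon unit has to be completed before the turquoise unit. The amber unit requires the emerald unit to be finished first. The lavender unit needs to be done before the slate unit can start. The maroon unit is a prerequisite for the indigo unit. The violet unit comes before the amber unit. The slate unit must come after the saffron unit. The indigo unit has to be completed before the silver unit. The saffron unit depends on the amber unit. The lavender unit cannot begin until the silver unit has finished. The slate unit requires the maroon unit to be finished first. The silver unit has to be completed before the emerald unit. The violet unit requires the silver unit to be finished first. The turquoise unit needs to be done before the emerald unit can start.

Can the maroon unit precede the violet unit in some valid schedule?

Yes

Every valid ordering already has the maroon unit before the violet unit (the constraints require it), so in particular at least one does.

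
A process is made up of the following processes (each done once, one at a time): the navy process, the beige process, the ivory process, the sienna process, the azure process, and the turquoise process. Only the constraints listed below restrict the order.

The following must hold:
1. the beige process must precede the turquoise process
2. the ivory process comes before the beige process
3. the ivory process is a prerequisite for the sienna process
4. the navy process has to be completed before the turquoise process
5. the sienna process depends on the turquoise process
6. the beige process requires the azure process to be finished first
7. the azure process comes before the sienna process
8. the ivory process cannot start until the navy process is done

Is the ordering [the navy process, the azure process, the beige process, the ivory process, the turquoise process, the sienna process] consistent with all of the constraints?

No

The sequence places the beige process ahead of the ivory process.
Since the ivory process is required before the beige process, the ordering is invalid.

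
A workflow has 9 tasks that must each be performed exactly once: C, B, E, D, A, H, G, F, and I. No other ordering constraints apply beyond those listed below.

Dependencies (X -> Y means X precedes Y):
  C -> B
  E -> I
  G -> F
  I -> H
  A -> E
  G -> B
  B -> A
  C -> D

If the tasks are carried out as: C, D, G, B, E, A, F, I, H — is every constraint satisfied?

Here A comes after E.
That contradicts the constraint that A must precede E.

No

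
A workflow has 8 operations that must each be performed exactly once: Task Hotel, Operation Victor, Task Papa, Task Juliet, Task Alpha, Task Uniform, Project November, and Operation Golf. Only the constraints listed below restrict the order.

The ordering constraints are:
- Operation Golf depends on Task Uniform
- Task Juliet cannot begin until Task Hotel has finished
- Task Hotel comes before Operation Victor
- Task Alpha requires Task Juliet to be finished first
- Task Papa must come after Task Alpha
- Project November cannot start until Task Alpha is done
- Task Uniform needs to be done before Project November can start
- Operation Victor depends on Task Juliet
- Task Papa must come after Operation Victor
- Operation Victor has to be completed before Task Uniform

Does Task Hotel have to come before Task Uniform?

Yes

Following the dependencies: Task Hotel → Operation Victor → Task Uniform.
So Task Hotel must precede Task Uniform in any valid ordering.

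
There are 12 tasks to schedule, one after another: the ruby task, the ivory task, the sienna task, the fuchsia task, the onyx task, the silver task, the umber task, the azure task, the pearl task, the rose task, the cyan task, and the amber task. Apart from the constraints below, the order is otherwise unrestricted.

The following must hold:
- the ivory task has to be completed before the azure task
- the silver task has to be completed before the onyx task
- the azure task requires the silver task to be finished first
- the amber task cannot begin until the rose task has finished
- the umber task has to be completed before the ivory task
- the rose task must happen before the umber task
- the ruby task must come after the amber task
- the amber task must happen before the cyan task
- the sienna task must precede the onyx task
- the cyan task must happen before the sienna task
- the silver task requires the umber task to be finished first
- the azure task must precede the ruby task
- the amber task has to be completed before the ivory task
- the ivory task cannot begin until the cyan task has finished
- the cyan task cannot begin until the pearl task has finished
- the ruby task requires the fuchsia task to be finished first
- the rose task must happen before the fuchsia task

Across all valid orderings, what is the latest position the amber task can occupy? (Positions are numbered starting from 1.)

6

Following every chain forward from the amber task, the tasks that must come later are the ruby task, the ivory task, the sienna task, the onyx task, the azure task, the cyan task — 6 of them.
So at least 6 tasks follow the amber task, putting the amber task no later than position 6. That position is achievable by scheduling everything else first.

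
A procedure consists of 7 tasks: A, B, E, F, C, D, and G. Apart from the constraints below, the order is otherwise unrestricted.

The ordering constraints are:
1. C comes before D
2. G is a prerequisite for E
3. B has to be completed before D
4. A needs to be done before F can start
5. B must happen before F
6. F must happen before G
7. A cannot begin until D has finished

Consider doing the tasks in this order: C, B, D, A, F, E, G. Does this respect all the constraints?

Here G comes after E.
Since G is required before E, the ordering is invalid.

No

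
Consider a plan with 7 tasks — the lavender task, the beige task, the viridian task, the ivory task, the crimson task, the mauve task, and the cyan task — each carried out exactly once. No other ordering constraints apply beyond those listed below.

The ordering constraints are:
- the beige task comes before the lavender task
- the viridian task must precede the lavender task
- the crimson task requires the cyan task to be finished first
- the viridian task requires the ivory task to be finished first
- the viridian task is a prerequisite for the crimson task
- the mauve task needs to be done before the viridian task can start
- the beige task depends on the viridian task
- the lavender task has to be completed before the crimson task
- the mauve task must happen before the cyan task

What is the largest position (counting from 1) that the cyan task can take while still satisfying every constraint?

6

The only task forced after the cyan task (directly or by a chain) is the crimson task.
With 1 mandatory successor out of 7 tasks total, the latest slot for the cyan task is 7−1 = 6, and it's reachable by doing all non-successors before the cyan task.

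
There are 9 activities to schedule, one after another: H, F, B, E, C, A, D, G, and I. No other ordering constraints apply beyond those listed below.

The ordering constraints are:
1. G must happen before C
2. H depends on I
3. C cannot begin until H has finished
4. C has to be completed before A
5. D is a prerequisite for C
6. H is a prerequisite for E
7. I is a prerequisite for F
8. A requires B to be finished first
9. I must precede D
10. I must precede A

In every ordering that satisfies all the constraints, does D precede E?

No chain of constraints connects D to E in either direction.
So D can come before E or after — it is not forced.

No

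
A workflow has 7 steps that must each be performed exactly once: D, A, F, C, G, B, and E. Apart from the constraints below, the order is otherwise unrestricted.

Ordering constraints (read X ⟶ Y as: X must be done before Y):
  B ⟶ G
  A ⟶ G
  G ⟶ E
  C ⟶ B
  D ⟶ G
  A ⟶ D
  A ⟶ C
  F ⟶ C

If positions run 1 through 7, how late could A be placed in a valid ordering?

The steps that are forced after A, directly or by a chain of constraints, are D, C, G, B, E. That's 5 steps.
With 5 mandatory successors out of 7 steps total, the latest slot for A is 7−5 = 2, and it's reachable by doing all non-successors before A.

2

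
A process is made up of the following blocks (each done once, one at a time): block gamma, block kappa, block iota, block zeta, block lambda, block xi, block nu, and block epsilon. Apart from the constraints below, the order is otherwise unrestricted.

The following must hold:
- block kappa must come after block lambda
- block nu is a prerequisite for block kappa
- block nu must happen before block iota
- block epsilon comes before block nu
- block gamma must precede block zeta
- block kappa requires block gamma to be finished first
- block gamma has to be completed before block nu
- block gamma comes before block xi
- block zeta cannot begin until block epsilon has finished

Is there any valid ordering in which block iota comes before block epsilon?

There is a dependency chain block epsilon → block nu → block iota, so block iota always comes after block epsilon.
Hence block iota can never be scheduled before block epsilon.

No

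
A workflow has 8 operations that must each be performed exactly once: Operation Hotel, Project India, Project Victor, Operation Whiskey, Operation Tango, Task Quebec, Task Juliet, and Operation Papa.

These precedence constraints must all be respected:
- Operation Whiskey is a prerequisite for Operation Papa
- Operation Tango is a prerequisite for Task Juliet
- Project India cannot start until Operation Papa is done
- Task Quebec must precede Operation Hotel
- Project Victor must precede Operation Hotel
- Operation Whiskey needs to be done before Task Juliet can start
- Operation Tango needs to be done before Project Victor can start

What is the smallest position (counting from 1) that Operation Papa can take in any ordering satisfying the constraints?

2

The only operation forced before Operation Papa (directly or transitively) is Operation Whiskey.
With 1 mandatory predecessor, the earliest Operation Papa can sit is position 1+1 = 2, and placing just that one first achieves it.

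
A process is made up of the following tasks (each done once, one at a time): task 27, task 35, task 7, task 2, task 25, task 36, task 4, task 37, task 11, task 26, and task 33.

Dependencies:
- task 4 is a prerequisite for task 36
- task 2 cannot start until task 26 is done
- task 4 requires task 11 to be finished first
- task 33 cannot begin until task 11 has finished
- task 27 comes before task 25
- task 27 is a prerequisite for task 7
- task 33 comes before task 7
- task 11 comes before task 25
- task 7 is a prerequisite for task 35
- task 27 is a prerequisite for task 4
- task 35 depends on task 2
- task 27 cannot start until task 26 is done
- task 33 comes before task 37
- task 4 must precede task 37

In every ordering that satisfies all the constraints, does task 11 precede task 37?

Yes

Tracing the constraints gives a chain: task 11 → task 33 → task 37.
Hence task 11 necessarily comes before task 37.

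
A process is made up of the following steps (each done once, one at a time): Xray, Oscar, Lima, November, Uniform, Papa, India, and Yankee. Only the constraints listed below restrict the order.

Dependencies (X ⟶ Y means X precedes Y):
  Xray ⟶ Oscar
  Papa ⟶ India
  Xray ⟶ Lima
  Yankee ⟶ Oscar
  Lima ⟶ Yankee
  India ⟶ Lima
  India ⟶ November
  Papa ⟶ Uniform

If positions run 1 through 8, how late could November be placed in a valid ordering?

8

November has no required successors, so nothing stops it from going last (position 8).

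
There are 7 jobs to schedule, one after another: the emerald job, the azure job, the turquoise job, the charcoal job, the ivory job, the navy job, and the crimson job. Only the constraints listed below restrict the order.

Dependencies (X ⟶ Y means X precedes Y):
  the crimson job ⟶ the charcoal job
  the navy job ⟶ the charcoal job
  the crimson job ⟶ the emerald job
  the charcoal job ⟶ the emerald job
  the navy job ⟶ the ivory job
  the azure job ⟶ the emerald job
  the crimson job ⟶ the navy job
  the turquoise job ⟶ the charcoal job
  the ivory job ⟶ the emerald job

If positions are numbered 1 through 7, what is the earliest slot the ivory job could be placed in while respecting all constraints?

3

The jobs that are forced before the ivory job, directly or transitively, are the navy job, the crimson job. That's 2 jobs.
With 2 mandatory predecessors, the earliest the ivory job can sit is position 2+1 = 3, and placing just those 2 first achieves it.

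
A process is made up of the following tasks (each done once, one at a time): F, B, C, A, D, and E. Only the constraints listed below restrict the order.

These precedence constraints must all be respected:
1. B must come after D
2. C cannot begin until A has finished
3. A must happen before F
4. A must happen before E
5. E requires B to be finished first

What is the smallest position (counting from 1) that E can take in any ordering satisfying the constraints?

4

Working backwards through the constraints from E, its full set of required predecessors is B, A, D — 3 of them.
So at minimum 3 tasks come before E, putting E no earlier than position 4. That position is achievable by scheduling exactly those predecessors first.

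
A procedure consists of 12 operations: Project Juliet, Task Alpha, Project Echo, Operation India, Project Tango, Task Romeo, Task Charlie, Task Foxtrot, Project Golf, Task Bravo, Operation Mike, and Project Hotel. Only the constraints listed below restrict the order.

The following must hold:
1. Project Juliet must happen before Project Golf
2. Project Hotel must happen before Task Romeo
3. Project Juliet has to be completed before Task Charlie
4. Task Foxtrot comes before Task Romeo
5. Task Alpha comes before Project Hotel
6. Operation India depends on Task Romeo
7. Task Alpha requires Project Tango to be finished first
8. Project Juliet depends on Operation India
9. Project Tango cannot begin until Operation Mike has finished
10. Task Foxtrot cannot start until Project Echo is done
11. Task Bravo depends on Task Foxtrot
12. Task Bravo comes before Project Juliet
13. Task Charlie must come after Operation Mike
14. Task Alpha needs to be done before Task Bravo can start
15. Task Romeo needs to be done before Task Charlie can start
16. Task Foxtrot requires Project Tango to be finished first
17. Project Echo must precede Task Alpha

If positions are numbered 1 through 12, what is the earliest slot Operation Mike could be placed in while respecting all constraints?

1

Nothing is required before Operation Mike; it can be the very first operation.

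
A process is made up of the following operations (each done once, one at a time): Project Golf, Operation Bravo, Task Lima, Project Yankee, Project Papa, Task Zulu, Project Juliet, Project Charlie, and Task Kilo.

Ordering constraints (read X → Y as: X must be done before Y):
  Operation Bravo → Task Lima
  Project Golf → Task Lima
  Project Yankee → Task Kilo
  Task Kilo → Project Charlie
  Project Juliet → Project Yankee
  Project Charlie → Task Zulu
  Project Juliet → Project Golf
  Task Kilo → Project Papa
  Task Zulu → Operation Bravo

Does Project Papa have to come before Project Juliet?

In fact the dependencies run the other way: Project Juliet → Project Yankee → Task Kilo → Project Papa.
So Project Papa does not have to come before Project Juliet — it cannot.

No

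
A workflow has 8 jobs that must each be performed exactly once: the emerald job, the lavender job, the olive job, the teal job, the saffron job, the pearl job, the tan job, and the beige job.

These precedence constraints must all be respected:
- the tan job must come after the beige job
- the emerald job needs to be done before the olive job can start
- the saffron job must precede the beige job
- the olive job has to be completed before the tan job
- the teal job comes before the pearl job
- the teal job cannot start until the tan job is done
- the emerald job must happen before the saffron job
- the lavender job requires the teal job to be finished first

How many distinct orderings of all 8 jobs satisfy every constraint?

Only the emerald job has no prerequisites, so it must go first.
Enumerating by repeatedly choosing an available job (one whose prerequisites are all placed) gives 6 distinct complete orderings.

6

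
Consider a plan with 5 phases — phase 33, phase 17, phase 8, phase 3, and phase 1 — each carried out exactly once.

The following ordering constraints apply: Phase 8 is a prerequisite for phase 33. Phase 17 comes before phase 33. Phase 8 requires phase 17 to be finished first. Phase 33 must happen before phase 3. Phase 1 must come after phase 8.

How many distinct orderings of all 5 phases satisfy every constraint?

Only phase 17 has no prerequisites, so it must go first.
Systematically extending each partial ordering one phase at a time and counting, there are 3 complete orderings.

3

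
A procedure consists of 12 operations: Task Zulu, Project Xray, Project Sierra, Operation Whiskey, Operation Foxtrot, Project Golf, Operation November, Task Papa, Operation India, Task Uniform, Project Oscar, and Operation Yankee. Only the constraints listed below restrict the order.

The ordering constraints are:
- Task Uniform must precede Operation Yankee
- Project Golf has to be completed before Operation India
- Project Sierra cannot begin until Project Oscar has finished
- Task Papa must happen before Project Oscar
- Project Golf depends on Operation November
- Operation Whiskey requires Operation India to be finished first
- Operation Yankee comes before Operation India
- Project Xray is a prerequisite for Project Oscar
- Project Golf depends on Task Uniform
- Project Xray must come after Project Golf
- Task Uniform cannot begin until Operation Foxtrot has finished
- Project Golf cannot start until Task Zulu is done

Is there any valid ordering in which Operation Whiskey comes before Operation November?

No

The constraints give a chain Operation November → Project Golf → Operation India → Operation Whiskey, which forces Operation November before Operation Whiskey.
Hence Operation Whiskey can never be scheduled before Operation November.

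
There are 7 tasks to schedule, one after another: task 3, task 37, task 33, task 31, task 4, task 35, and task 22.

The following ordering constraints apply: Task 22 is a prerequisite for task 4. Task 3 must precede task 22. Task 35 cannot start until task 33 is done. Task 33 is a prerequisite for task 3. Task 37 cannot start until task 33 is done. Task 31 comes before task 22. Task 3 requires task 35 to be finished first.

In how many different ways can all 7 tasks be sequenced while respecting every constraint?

23

The tasks with no prerequisites are task 33, task 31; any of them can be placed first.
Systematically extending each partial ordering one task at a time and counting, there are 23 complete orderings.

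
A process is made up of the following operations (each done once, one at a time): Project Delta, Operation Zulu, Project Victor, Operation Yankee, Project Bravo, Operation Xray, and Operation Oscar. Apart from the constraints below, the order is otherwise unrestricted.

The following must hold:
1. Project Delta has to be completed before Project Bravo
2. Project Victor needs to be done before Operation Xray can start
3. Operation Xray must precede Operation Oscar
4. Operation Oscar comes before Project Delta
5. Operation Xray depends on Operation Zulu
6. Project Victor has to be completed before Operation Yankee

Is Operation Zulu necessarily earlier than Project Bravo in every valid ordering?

Following the dependencies: Operation Zulu → Operation Xray → Operation Oscar → Project Delta → Project Bravo.
Hence Operation Zulu necessarily comes before Project Bravo.

Yes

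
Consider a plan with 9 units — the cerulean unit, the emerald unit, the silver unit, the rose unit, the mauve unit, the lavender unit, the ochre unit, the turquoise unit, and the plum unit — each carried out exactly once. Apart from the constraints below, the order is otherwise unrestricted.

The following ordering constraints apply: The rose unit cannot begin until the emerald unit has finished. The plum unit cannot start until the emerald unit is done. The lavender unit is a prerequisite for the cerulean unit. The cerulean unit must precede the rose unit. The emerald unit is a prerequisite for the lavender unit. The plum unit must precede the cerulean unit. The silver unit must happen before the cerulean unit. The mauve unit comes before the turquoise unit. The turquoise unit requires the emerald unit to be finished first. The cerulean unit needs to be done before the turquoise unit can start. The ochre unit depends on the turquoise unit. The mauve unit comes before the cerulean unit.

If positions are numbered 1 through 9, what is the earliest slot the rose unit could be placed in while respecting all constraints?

7

Working backwards through the constraints from the rose unit, its full set of required predecessors is the cerulean unit, the emerald unit, the silver unit, the mauve unit, the lavender unit, the plum unit — 6 of them.
With 6 mandatory predecessors, the earliest the rose unit can sit is position 6+1 = 7, and placing just those 6 first achieves it.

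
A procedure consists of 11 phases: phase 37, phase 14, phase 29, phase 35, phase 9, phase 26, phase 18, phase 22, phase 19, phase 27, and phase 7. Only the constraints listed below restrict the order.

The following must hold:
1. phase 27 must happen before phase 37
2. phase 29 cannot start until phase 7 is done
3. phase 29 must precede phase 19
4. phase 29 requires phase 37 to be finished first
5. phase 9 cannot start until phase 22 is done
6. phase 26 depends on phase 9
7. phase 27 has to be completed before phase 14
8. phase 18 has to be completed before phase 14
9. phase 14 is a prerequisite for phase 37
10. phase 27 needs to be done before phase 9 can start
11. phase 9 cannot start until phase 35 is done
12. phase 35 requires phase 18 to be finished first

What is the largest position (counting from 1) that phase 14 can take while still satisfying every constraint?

8

Every phase that must follow phase 14 has to come after it. Tracing all chains starting from phase 14, those phases are: phase 37, phase 29, phase 19 — 3 in total.
So at least 3 phases follow phase 14, putting phase 14 no later than position 8. That position is achievable by scheduling everything else first.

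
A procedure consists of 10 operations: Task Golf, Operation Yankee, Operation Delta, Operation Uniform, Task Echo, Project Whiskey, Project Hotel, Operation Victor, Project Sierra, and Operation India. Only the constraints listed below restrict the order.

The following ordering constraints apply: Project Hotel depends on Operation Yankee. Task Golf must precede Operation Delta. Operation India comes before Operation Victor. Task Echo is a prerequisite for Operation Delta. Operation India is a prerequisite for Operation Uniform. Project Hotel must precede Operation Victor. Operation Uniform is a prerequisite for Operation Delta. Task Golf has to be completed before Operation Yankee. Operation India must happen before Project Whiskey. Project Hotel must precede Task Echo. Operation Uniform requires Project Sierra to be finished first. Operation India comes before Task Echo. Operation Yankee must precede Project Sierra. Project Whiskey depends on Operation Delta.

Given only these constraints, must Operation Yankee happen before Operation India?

Nothing in the constraints links Operation Yankee and Operation India; they are unordered relative to each other.
So Operation Yankee can come before Operation India or after — it is not forced.

No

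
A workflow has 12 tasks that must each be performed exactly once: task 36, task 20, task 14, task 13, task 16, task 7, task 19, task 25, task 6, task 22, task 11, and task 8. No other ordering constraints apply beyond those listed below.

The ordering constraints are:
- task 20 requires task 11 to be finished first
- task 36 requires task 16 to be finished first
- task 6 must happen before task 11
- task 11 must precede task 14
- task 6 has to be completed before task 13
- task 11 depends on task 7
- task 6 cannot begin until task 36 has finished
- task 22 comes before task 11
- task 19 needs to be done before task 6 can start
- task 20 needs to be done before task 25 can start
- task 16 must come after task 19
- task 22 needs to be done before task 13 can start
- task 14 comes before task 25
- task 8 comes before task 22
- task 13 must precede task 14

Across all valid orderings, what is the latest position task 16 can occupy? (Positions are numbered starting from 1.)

Following every chain forward from task 16, the tasks that must come later are task 36, task 20, task 14, task 13, task 25, task 6, task 11 — 7 of them.
So at least 7 tasks follow task 16, putting task 16 no later than position 5. That position is achievable by scheduling everything else first.

5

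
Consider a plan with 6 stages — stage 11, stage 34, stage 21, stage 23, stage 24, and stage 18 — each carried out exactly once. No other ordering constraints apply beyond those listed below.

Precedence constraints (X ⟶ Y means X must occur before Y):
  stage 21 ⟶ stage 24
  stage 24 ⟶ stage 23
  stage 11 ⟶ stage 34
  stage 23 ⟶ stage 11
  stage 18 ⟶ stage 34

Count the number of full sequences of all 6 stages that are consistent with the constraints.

5

2 stages have no prerequisites (stage 21, stage 18), so any of them could come first.
Systematically extending each partial ordering one stage at a time and counting, there are 5 complete orderings.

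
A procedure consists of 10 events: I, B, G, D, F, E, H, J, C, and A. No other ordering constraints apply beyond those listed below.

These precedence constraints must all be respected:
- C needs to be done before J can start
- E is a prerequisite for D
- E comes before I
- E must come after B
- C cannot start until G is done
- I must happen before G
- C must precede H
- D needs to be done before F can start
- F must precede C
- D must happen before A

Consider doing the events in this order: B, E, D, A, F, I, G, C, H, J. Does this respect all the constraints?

Yes

Going through the constraints one by one, each required predecessor appears earlier in the sequence than its dependent — e.g. E (position 2) is before I (position 6), as required.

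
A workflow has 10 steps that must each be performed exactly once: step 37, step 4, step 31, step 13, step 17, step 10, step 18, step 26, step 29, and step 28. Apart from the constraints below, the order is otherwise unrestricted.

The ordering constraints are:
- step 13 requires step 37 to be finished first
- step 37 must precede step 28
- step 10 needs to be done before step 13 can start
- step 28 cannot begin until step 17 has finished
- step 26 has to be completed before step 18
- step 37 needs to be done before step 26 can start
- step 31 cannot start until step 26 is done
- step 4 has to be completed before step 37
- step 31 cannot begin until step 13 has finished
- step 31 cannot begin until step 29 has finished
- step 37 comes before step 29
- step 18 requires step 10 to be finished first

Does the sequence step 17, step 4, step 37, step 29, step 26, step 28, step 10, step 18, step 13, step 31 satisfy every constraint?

Going through the constraints one by one, each required predecessor appears earlier in the sequence than its dependent — e.g. step 29 (position 4) is before step 31 (position 10), as required.

Yes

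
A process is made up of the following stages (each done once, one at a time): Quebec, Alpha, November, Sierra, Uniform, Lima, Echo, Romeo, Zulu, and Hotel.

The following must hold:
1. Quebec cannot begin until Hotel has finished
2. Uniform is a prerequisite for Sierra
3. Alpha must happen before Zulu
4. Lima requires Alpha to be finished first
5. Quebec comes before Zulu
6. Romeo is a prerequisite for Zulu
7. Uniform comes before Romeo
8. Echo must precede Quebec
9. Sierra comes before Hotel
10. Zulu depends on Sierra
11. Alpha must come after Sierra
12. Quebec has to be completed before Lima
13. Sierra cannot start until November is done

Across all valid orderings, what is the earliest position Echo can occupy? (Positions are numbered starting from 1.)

1

No constraint forces any other stage before Echo, so it can be placed first.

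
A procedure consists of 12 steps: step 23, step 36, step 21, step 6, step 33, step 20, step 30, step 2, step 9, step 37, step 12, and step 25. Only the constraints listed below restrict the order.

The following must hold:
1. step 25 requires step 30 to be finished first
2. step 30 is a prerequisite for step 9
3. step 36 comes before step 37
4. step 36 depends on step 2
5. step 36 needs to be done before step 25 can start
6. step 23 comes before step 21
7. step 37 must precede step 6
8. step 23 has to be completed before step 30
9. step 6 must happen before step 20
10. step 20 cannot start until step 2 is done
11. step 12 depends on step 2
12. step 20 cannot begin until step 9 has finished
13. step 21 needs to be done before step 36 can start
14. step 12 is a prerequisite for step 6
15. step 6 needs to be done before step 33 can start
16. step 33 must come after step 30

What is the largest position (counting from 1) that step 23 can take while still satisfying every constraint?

3

Following every chain forward from step 23, the steps that must come later are step 36, step 21, step 6, step 33, step 20, step 30, step 9, step 37, step 25 — 9 of them.
With 9 mandatory successors out of 12 steps total, the latest slot for step 23 is 12−9 = 3, and it's reachable by doing all non-successors before step 23.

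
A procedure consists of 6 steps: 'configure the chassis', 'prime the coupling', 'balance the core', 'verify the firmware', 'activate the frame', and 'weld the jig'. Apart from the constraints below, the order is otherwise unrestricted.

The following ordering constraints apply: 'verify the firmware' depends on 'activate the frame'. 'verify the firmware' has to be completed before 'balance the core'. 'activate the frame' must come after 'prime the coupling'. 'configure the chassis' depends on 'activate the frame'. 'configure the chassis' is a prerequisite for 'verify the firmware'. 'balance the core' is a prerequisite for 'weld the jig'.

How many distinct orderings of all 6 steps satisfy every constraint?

Only 'prime the coupling' has no prerequisites, so it must go first.
Continuing from there, at each step only one step has all its prerequisites placed, so the ordering is fully determined — there is exactly 1.

1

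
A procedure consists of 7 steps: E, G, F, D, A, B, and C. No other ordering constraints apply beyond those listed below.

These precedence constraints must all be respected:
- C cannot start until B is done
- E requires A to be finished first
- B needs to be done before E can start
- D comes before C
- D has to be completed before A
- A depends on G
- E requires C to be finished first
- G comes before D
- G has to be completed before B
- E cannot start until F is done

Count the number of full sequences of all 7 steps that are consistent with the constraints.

2 steps have no prerequisites (G, F), so any of them could come first.
Counting all ways to extend the partial order to a total order gives 30.

30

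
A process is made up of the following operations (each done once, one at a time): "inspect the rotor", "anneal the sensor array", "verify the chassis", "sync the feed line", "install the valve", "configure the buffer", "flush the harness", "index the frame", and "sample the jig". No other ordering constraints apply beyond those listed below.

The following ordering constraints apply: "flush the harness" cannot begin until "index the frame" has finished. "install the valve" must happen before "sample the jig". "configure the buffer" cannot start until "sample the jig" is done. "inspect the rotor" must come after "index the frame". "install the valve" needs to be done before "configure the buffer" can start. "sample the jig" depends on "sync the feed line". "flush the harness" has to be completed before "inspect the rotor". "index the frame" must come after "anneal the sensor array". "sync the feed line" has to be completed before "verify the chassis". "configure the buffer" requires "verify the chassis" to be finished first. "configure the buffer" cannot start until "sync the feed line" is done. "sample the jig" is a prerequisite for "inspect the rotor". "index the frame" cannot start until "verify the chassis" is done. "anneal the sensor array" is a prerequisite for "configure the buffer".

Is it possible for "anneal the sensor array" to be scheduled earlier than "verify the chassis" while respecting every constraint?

Yes

The constraints leave "anneal the sensor array" and "verify the chassis" unordered relative to each other; nothing requires "verify the chassis" earlier.
So a valid ordering placing "anneal the sensor array" earlier than "verify the chassis" exists.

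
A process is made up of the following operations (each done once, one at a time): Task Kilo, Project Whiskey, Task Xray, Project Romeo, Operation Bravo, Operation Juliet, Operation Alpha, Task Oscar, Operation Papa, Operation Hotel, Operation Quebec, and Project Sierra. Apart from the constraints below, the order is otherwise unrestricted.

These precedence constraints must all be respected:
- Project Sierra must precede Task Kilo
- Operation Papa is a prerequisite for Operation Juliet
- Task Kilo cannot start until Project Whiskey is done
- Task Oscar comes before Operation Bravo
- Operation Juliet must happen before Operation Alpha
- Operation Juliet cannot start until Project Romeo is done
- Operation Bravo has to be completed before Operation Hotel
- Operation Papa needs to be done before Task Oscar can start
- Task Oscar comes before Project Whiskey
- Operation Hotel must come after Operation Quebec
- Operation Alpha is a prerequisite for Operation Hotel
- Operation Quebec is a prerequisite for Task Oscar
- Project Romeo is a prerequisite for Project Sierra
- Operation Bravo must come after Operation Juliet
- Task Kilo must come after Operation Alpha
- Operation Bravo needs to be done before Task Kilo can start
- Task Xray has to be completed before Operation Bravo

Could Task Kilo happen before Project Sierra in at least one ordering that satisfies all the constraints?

Following Project Sierra → Task Kilo, Project Sierra must precede Task Kilo in every valid ordering.
So no valid ordering can have Task Kilo before Project Sierra.

No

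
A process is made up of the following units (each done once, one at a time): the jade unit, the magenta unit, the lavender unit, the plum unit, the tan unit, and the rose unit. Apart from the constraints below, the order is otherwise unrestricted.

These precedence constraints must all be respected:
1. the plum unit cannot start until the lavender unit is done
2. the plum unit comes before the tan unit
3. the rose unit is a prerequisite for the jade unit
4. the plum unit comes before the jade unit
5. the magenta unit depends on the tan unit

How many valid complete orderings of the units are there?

The units with no prerequisites are the lavender unit, the rose unit; any of them can be placed first.
Systematically extending each partial ordering one unit at a time and counting, there are 12 complete orderings.

12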